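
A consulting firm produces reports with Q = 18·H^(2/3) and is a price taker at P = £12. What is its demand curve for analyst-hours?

H(w) = 2985984/w³

MP_H = (2/3)·18·H^(-1/3) = 12·H^(-1/3).
Setting P·MP_H = w: 144·H^(-1/3) = w.
Solving for H: H^(-1/3) = w/144, so H = (144/w)^(3).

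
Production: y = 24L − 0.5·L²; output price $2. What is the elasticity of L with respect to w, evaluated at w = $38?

From P·MP_L = w with MP_L = 24 − L, labor demand is L(w) = 24 − w/2.
dL/dw = −1/(2) = -0.5.
At w = 38, L = 5, so ε = (dL/dw)·(w/L) = (-0.5)·(38/5) = -3.8.

ε = -3.8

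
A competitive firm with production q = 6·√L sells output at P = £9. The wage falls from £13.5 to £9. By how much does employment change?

From P·MP_L = w with MP_L = 3·L^(-1/2), the labor demand is L(w) = (27/w)^(2).
At w = 13.5: L = 4. At w = 9: L = 9.
ΔL = 9 − 4 = 5.

ΔL = 5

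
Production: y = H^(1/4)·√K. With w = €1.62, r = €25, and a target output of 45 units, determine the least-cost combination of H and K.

Cost minimization requires the marginal rate of technical substitution to equal the input-price ratio: MP_H/MP_K = w/r.
Here MP_H/MP_K = (1/4)·(K/H)/(1/2) = 0.5·(K/H). Setting this equal to 1.62/25 = 0.0648 gives K = 0.1296H.
Substituting into y = 45: H^(1/4)·(0.1296H)^(1/2) = 45.
Solving, H = 625 and K = 81.

H* = 625, K* = 81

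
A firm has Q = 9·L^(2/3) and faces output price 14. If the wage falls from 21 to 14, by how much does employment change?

From P·MP_L = w with MP_L = 6·L^(-1/3), the labor demand is L(w) = (84/w)^(3).
At w = 21: L = 64. At w = 14: L = 216.
ΔL = 216 − 64 = 152.

ΔL = 152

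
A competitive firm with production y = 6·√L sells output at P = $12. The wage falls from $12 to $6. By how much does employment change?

From P·MP_L = w with MP_L = 3·L^(-1/2), the labor demand is L(w) = (36/w)^(2).
At w = 12: L = 9. At w = 6: L = 36.
ΔL = 36 − 9 = 27.

ΔL = 27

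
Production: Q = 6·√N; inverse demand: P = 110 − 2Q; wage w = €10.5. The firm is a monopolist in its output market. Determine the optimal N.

Marginal revenue from the inverse demand is MR = 110 − 4Q.
The marginal product is MP_N = 3·N^(-1/2).
A monopolist hires until marginal revenue product equals the wage: MR·MP_N = w.
At N, Q = 6·√N. Substituting and solving: (110 − 24·√N)·3·N^(-1/2) = 10.5 gives N = 16.

N* = 16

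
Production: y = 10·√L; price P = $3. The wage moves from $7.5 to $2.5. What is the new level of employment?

From P·MP_L = w with MP_L = 5·L^(-1/2), the labor demand is L(w) = (15/w)^(2).
At w = 7.5: L = 4. At w = 2.5: L = 36.

L* = 36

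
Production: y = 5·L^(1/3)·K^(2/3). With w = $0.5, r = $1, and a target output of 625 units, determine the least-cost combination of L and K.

Cost minimization requires the marginal rate of technical substitution to equal the input-price ratio: MP_L/MP_K = w/r.
Here MP_L/MP_K = (1/3)·(K/L)/(2/3) = 0.5·(K/L). Setting this equal to 0.5/1 = 0.5 gives K = L.
Substituting into y = 625: 5·L^(1/3)·(L)^(2/3) = 625.
Solving, L = 125 and K = 125.

L* = 125, K* = 125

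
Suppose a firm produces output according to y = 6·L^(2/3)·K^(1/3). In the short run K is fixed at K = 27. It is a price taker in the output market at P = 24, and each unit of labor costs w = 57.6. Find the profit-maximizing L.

L* = 125

With K = 27, MP_L = (2/3)·6·L^(-1/3)·27^(1/3) = 12·L^(-1/3).
Profit maximization for a price taker requires P·MP_L = w: 24·12·L^(-1/3) = 57.6.
So L^(-1/3) = 0.2, which gives L = 125.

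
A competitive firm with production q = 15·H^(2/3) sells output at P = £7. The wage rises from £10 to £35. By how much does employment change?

ΔH = -335

From P·MP_H = w with MP_H = 10·H^(-1/3), the labor demand is H(w) = (70/w)^(3).
At w = 10: H = 343. At w = 35: H = 8.
ΔH = 8 − 343 = -335.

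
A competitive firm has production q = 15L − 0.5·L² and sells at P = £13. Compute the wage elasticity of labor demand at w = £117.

From P·MP_L = w with MP_L = 15 − L, labor demand is L(w) = 15 − w/13.
dL/dw = −1/(13) = -1/13.
At w = 117, L = 6, so ε = (dL/dw)·(w/L) = (-1/13)·(117/6) = -1.5.

ε = -1.5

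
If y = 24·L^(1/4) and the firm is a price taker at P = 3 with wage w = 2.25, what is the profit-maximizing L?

MP_L = (1/4)·24·L^(-3/4) = 6·L^(-3/4).
Profit maximization for a price taker requires P·MP_L = w: 3·6·L^(-3/4) = 2.25.
So L^(-3/4) = 0.125, which gives L = 16.

L* = 16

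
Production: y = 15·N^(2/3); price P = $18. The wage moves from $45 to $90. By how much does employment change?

From P·MP_N = w with MP_N = 10·N^(-1/3), the labor demand is N(w) = (180/w)^(3).
At w = 45: N = 64. At w = 90: N = 8.
ΔN = 8 − 64 = -56.

ΔN = -56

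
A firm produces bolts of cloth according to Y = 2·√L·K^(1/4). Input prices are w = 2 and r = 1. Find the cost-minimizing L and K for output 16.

Cost minimization requires the marginal rate of technical substitution to equal the input-price ratio: MP_L/MP_K = w/r.
Here MP_L/MP_K = (1/2)·(K/L)/(1/4) = 2·(K/L). Setting this equal to 2/1 = 2 gives K = L.
Substituting into Y = 16: 2·L^(1/2)·(L)^(1/4) = 16.
Solving, L = 16 and K = 16.

L* = 16, K* = 16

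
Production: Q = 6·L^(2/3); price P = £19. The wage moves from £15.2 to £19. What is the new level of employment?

From P·MP_L = w with MP_L = 4·L^(-1/3), the labor demand is L(w) = (76/w)^(3).
At w = 15.2: L = 125. At w = 19: L = 64.

L* = 64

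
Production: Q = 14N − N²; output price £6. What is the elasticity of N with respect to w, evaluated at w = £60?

From P·MP_N = w with MP_N = 14 − 2N, labor demand is N(w) = (14 − w/6)/2.
dN/dw = −1/(12) = -1/12.
At w = 60, N = 2, so ε = (dN/dw)·(w/N) = (-1/12)·(60/2) = -2.5.

ε = -2.5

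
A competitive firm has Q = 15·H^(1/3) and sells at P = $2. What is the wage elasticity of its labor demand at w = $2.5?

ε = -1.5

MP_H = (1/3)·15·H^(-2/3), so P·MP_H = w gives 10·H^(-2/3) = w.
Solving, H(w) = (10/w)^(3/2). This is a constant-elasticity form: H ∝ w^(−3/2), so ε = −3/2.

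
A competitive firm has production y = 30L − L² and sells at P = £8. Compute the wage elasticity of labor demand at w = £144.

ε = -1.5

From P·MP_L = w with MP_L = 30 − 2L, labor demand is L(w) = (30 − w/8)/2.
dL/dw = −1/(16) = -0.0625.
At w = 144, L = 6, so ε = (dL/dw)·(w/L) = (-0.0625)·(144/6) = -1.5.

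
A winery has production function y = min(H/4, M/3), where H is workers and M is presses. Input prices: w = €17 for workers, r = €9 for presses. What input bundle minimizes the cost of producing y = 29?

H* = 116, M* = 87

With a fixed-proportions technology, the cost-minimizing bundle uses no slack in either input: H/4 = M/3 = y.
So H = 4·29 = 116 and M = 3·29 = 87.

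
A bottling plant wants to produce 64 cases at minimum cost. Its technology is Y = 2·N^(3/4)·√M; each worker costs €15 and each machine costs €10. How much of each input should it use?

Cost minimization requires the marginal rate of technical substitution to equal the input-price ratio: MP_N/MP_M = w/r.
Here MP_N/MP_M = (3/4)·(M/N)/(1/2) = 1.5·(M/N). Setting this equal to 15/10 = 1.5 gives M = N.
Substituting into Y = 64: 2·N^(3/4)·(N)^(1/2) = 64.
Solving, N = 16 and M = 16.

N* = 16, M* = 16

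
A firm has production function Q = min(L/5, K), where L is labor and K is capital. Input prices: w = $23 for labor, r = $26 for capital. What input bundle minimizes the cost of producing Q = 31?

L* = 155, K* = 31

With a fixed-proportions technology, the cost-minimizing bundle uses no slack in either input: L/5 = K = Q.
So L = 5·31 = 155 and K = 31.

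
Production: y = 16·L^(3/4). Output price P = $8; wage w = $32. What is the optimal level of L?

L* = 81

MP_L = (3/4)·16·L^(-1/4) = 12·L^(-1/4).
Profit maximization for a price taker requires P·MP_L = w: 8·12·L^(-1/4) = 32.
So L^(-1/4) = 1/3, which gives L = 81.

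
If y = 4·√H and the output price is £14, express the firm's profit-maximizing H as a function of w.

H(w) = 784/w²

MP_H = (1/2)·4·H^(-1/2) = 2·H^(-1/2).
Setting P·MP_H = w: 28·H^(-1/2) = w.
Solving for H: H^(-1/2) = w/28, so H = (28/w)^(2).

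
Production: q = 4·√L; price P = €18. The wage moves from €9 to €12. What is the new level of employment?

L* = 9

From P·MP_L = w with MP_L = 2·L^(-1/2), the labor demand is L(w) = (36/w)^(2).
At w = 9: L = 16. At w = 12: L = 9.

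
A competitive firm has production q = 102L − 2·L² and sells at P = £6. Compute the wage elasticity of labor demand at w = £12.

From P·MP_L = w with MP_L = 102 − 4L, labor demand is L(w) = (102 − w/6)/4.
dL/dw = −1/(24) = -1/24.
At w = 12, L = 25, so ε = (dL/dw)·(w/L) = (-1/24)·(12/25) = -0.02.

ε = -0.02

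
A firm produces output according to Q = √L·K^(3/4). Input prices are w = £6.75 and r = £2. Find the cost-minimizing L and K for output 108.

L* = 16, K* = 81

Cost minimization requires the marginal rate of technical substitution to equal the input-price ratio: MP_L/MP_K = w/r.
Here MP_L/MP_K = (1/2)·(K/L)/(3/4) = (2/3)·(K/L). Setting this equal to 6.75/2 = 3.375 gives K = 5.0625L.
Substituting into Q = 108: L^(1/2)·(5.0625L)^(3/4) = 108.
Solving, L = 16 and K = 81.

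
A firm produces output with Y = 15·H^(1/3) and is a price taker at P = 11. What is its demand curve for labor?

MP_H = (1/3)·15·H^(-2/3) = 5·H^(-2/3).
Setting P·MP_H = w: 55·H^(-2/3) = w.
Solving for H: H^(-2/3) = w/55, so H = (55/w)^(3/2).

H(w) = (55/w)^(3/2)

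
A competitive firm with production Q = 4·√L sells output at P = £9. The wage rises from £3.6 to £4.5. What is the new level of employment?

L* = 16

From P·MP_L = w with MP_L = 2·L^(-1/2), the labor demand is L(w) = (18/w)^(2).
At w = 3.6: L = 25. At w = 4.5: L = 16.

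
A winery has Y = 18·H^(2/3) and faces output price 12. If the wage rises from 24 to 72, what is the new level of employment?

From P·MP_H = w with MP_H = 12·H^(-1/3), the labor demand is H(w) = (144/w)^(3).
At w = 24: H = 216. At w = 72: H = 8.

H* = 8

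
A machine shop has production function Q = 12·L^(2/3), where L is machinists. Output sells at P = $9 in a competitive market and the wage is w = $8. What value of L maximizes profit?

MP_L = (2/3)·12·L^(-1/3) = 8·L^(-1/3).
Profit maximization for a price taker requires P·MP_L = w: 9·8·L^(-1/3) = 8.
So L^(-1/3) = 1/9, which gives L = 729.

L* = 729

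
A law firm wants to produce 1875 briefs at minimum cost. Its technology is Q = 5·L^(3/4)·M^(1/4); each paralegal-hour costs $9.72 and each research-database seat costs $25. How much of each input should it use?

L* = 625, M* = 81

Cost minimization requires the marginal rate of technical substitution to equal the input-price ratio: MP_L/MP_M = w/r.
Here MP_L/MP_M = (3/4)·(M/L)/(1/4) = 3·(M/L). Setting this equal to 9.72/25 = 0.3888 gives M = 0.1296L.
Substituting into Q = 1875: 5·L^(3/4)·(0.1296L)^(1/4) = 1875.
Solving, L = 625 and M = 81.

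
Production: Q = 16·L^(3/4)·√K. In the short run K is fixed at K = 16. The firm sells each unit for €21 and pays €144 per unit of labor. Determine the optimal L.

With K = 16, MP_L = (3/4)·16·L^(-1/4)·16^(1/2) = 48·L^(-1/4).
Profit maximization for a price taker requires P·MP_L = w: 21·48·L^(-1/4) = 144.
So L^(-1/4) = 1/7, which gives L = 2401.

L* = 2401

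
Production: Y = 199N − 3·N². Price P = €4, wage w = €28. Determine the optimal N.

The marginal product of N is MP_N = 199 − 6N.
A price-taking firm hires until the value of the marginal product equals the wage: P·MP_N = w, so 4·(199 − 6N) = 28.
Then 199 − 6N = 7, giving N = 32.

N* = 32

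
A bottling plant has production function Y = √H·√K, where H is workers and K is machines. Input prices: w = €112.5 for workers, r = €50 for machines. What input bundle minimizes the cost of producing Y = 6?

H* = 4, K* = 9

Cost minimization requires the marginal rate of technical substitution to equal the input-price ratio: MP_H/MP_K = w/r.
Here MP_H/MP_K = (1/2)·(K/H)/(1/2) = (K/H). Setting this equal to 112.5/50 = 2.25 gives K = 2.25H.
Substituting into Y = 6: H^(1/2)·(2.25H)^(1/2) = 6.
Solving, H = 4 and K = 9.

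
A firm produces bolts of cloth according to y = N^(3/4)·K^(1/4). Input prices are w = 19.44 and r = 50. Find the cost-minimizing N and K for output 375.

N* = 625, K* = 81

Cost minimization requires the marginal rate of technical substitution to equal the input-price ratio: MP_N/MP_K = w/r.
Here MP_N/MP_K = (3/4)·(K/N)/(1/4) = 3·(K/N). Setting this equal to 19.44/50 = 0.3888 gives K = 0.1296N.
Substituting into y = 375: N^(3/4)·(0.1296N)^(1/4) = 375.
Solving, N = 625 and K = 81.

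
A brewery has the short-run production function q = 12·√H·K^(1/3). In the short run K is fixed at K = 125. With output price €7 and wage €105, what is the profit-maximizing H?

H* = 4

With K = 125, MP_H = (1/2)·12·H^(-1/2)·125^(1/3) = 30·H^(-1/2).
Profit maximization for a price taker requires P·MP_H = w: 7·30·H^(-1/2) = 105.
So H^(-1/2) = 0.5, which gives H = 4.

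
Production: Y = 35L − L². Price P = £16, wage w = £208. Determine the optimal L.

L* = 11

The marginal product of L is MP_L = 35 − 2L.
A price-taking firm hires until the value of the marginal product equals the wage: P·MP_L = w, so 16·(35 − 2L) = 208.
Then 35 − 2L = 13, giving L = 11.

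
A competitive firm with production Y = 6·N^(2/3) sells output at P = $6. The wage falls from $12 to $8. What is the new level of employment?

From P·MP_N = w with MP_N = 4·N^(-1/3), the labor demand is N(w) = (24/w)^(3).
At w = 12: N = 8. At w = 8: N = 27.

N* = 27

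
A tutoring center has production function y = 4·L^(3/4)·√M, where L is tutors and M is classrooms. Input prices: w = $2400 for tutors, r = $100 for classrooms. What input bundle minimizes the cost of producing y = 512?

Cost minimization requires the marginal rate of technical substitution to equal the input-price ratio: MP_L/MP_M = w/r.
Here MP_L/MP_M = (3/4)·(M/L)/(1/2) = 1.5·(M/L). Setting this equal to 2400/100 = 24 gives M = 16L.
Substituting into y = 512: 4·L^(3/4)·(16L)^(1/2) = 512.
Solving, L = 16 and M = 256.

L* = 16, M* = 256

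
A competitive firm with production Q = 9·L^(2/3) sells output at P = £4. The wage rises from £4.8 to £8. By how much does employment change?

ΔL = -98

From P·MP_L = w with MP_L = 6·L^(-1/3), the labor demand is L(w) = (24/w)^(3).
At w = 4.8: L = 125. At w = 8: L = 27.
ΔL = 27 − 125 = -98.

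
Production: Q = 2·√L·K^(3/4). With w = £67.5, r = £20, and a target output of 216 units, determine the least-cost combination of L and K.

Cost minimization requires the marginal rate of technical substitution to equal the input-price ratio: MP_L/MP_K = w/r.
Here MP_L/MP_K = (1/2)·(K/L)/(3/4) = (2/3)·(K/L). Setting this equal to 67.5/20 = 3.375 gives K = 5.0625L.
Substituting into Q = 216: 2·L^(1/2)·(5.0625L)^(3/4) = 216.
Solving, L = 16 and K = 81.

L* = 16, K* = 81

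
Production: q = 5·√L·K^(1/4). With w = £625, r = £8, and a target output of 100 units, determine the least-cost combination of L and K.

Cost minimization requires the marginal rate of technical substitution to equal the input-price ratio: MP_L/MP_K = w/r.
Here MP_L/MP_K = (1/2)·(K/L)/(1/4) = 2·(K/L). Setting this equal to 625/8 = 78.125 gives K = 39.0625L.
Substituting into q = 100: 5·L^(1/2)·(39.0625L)^(1/4) = 100.
Solving, L = 16 and K = 625.

L* = 16, K* = 625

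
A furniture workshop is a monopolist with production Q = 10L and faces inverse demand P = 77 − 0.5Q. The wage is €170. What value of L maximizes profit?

Marginal revenue from the inverse demand is MR = 77 − Q.
The marginal product is MP_L = 10.
A monopolist hires until marginal revenue product equals the wage: MR·MP_L = w.
(77 − 10L)·10 = 170, so L = 6.

L* = 6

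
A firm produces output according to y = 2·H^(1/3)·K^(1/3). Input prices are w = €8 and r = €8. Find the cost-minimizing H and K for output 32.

Cost minimization requires the marginal rate of technical substitution to equal the input-price ratio: MP_H/MP_K = w/r.
Here MP_H/MP_K = (1/3)·(K/H)/(1/3) = (K/H). Setting this equal to 8/8 = 1 gives K = H.
Substituting into y = 32: 2·H^(1/3)·(H)^(1/3) = 32.
Solving, H = 64 and K = 64.

H* = 64, K* = 64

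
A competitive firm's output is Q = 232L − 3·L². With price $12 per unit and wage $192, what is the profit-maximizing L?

The marginal product of L is MP_L = 232 − 6L.
A price-taking firm hires until the value of the marginal product equals the wage: P·MP_L = w, so 12·(232 − 6L) = 192.
Then 232 − 6L = 16, giving L = 36.

L* = 36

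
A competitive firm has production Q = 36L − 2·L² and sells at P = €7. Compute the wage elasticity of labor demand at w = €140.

From P·MP_L = w with MP_L = 36 − 4L, labor demand is L(w) = (36 − w/7)/4.
dL/dw = −1/(28) = -1/28.
At w = 140, L = 4, so ε = (dL/dw)·(w/L) = (-1/28)·(140/4) = -1.25.

ε = -1.25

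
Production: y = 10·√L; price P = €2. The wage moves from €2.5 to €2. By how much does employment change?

From P·MP_L = w with MP_L = 5·L^(-1/2), the labor demand is L(w) = (10/w)^(2).
At w = 2.5: L = 16. At w = 2: L = 25.
ΔL = 25 − 16 = 9.

ΔL = 9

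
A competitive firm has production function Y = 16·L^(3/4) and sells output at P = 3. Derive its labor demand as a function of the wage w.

L(w) = 1679616/w^(4)

MP_L = (3/4)·16·L^(-1/4) = 12·L^(-1/4).
Setting P·MP_L = w: 36·L^(-1/4) = w.
Solving for L: L^(-1/4) = w/36, so L = (36/w)^(4).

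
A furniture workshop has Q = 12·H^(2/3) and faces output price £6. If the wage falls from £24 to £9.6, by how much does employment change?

From P·MP_H = w with MP_H = 8·H^(-1/3), the labor demand is H(w) = (48/w)^(3).
At w = 24: H = 8. At w = 9.6: H = 125.
ΔH = 125 − 8 = 117.

ΔH = 117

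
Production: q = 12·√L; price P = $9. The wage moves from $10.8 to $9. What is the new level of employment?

From P·MP_L = w with MP_L = 6·L^(-1/2), the labor demand is L(w) = (54/w)^(2).
At w = 10.8: L = 25. At w = 9: L = 36.

L* = 36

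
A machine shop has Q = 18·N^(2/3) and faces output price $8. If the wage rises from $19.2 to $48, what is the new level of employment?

From P·MP_N = w with MP_N = 12·N^(-1/3), the labor demand is N(w) = (96/w)^(3).
At w = 19.2: N = 125. At w = 48: N = 8.

N* = 8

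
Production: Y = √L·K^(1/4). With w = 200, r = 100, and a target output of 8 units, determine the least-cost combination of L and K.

L* = 16, K* = 16

Cost minimization requires the marginal rate of technical substitution to equal the input-price ratio: MP_L/MP_K = w/r.
Here MP_L/MP_K = (1/2)·(K/L)/(1/4) = 2·(K/L). Setting this equal to 200/100 = 2 gives K = L.
Substituting into Y = 8: L^(1/2)·(L)^(1/4) = 8.
Solving, L = 16 and K = 16.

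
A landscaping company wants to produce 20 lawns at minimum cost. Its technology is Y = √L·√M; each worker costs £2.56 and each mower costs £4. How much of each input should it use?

Cost minimization requires the marginal rate of technical substitution to equal the input-price ratio: MP_L/MP_M = w/r.
Here MP_L/MP_M = (1/2)·(M/L)/(1/2) = (M/L). Setting this equal to 2.56/4 = 0.64 gives M = 0.64L.
Substituting into Y = 20: L^(1/2)·(0.64L)^(1/2) = 20.
Solving, L = 25 and M = 16.

L* = 25, M* = 16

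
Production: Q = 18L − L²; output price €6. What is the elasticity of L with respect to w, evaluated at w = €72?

ε = -2

From P·MP_L = w with MP_L = 18 − 2L, labor demand is L(w) = (18 − w/6)/2.
dL/dw = −1/(12) = -1/12.
At w = 72, L = 3, so ε = (dL/dw)·(w/L) = (-1/12)·(72/3) = -2.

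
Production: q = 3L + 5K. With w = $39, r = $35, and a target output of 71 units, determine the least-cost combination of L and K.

L* = 0, K* = 14.2

The inputs are perfect substitutes, so the firm uses whichever has the lower cost per unit of output.
Cost per unit of output via L is w/3 = 13; via K it is r/5 = 7. K is cheaper.
Producing q = 71 with K alone: L = 0, K = 14.2.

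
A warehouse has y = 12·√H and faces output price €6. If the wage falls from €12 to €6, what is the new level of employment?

From P·MP_H = w with MP_H = 6·H^(-1/2), the labor demand is H(w) = (36/w)^(2).
At w = 12: H = 9. At w = 6: H = 36.

H* = 36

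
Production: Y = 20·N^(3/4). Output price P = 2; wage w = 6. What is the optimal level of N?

MP_N = (3/4)·20·N^(-1/4) = 15·N^(-1/4).
Profit maximization for a price taker requires P·MP_N = w: 2·15·N^(-1/4) = 6.
So N^(-1/4) = 0.2, which gives N = 625.

N* = 625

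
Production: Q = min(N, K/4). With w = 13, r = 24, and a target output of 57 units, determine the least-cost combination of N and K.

N* = 57, K* = 228

With a fixed-proportions technology, the cost-minimizing bundle uses no slack in either input: N = K/4 = Q.
So N = 57 and K = 4·57 = 228.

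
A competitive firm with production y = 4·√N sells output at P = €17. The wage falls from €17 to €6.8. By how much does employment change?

From P·MP_N = w with MP_N = 2·N^(-1/2), the labor demand is N(w) = (34/w)^(2).
At w = 17: N = 4. At w = 6.8: N = 25.
ΔN = 25 − 4 = 21.

ΔN = 21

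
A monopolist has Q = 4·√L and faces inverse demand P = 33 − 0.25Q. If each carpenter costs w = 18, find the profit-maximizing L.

Marginal revenue from the inverse demand is MR = 33 − 0.5Q.
The marginal product is MP_L = 2·L^(-1/2).
A monopolist hires until marginal revenue product equals the wage: MR·MP_L = w.
At L, Q = 4·√L. Substituting and solving: (33 − 2·√L)·2·L^(-1/2) = 18 gives L = 9.

L* = 9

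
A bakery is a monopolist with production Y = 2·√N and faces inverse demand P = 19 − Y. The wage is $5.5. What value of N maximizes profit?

N* = 4

Marginal revenue from the inverse demand is MR = 19 − 2Y.
The marginal product is MP_N = N^(-1/2).
A monopolist hires until marginal revenue product equals the wage: MR·MP_N = w.
At N, Y = 2·√N. Substituting and solving: (19 − 4·√N)·N^(-1/2) = 5.5 gives N = 4.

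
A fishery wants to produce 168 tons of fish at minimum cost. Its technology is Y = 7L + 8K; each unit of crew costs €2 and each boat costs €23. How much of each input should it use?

L* = 24, K* = 0

The inputs are perfect substitutes, so the firm uses whichever has the lower cost per unit of output.
Cost per unit of output via L is w/7 = 2/7; via K it is r/8 = 2.875. L is cheaper.
Producing Y = 168 with L alone: L = 24, K = 0.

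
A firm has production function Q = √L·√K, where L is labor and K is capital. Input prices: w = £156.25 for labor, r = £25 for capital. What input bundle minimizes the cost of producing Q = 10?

L* = 4, K* = 25

Cost minimization requires the marginal rate of technical substitution to equal the input-price ratio: MP_L/MP_K = w/r.
Here MP_L/MP_K = (1/2)·(K/L)/(1/2) = (K/L). Setting this equal to 156.25/25 = 6.25 gives K = 6.25L.
Substituting into Q = 10: L^(1/2)·(6.25L)^(1/2) = 10.
Solving, L = 4 and K = 25.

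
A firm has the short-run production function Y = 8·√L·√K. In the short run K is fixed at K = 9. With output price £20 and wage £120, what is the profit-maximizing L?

With K = 9, MP_L = (1/2)·8·L^(-1/2)·9^(1/2) = 12·L^(-1/2).
Profit maximization for a price taker requires P·MP_L = w: 20·12·L^(-1/2) = 120.
So L^(-1/2) = 0.5, which gives L = 4.

L* = 4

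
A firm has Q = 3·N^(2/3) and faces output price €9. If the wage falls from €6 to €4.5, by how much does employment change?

From P·MP_N = w with MP_N = 2·N^(-1/3), the labor demand is N(w) = (18/w)^(3).
At w = 6: N = 27. At w = 4.5: N = 64.
ΔN = 64 − 27 = 37.

ΔN = 37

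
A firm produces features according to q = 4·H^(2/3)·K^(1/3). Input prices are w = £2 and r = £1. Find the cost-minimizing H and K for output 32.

H* = 8, K* = 8

Cost minimization requires the marginal rate of technical substitution to equal the input-price ratio: MP_H/MP_K = w/r.
Here MP_H/MP_K = (2/3)·(K/H)/(1/3) = 2·(K/H). Setting this equal to 2/1 = 2 gives K = H.
Substituting into q = 32: 4·H^(2/3)·(H)^(1/3) = 32.
Solving, H = 8 and K = 8.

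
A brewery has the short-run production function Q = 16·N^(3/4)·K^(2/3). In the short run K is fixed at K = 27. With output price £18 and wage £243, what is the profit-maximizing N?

N* = 4096

With K = 27, MP_N = (3/4)·16·N^(-1/4)·27^(2/3) = 108·N^(-1/4).
Profit maximization for a price taker requires P·MP_N = w: 18·108·N^(-1/4) = 243.
So N^(-1/4) = 0.125, which gives N = 4096.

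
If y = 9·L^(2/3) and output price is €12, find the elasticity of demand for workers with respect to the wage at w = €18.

ε = -3

MP_L = (2/3)·9·L^(-1/3), so P·MP_L = w gives 72·L^(-1/3) = w.
Solving, L(w) = (72/w)^(3). This is a constant-elasticity form: L ∝ w^(−3), so ε = −3.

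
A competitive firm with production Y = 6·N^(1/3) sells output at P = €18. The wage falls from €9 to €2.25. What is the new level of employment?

N* = 64

From P·MP_N = w with MP_N = 2·N^(-2/3), the labor demand is N(w) = (36/w)^(3/2).
At w = 9: N = 8. At w = 2.25: N = 64.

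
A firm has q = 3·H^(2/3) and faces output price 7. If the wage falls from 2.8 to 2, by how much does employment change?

ΔH = 218

From P·MP_H = w with MP_H = 2·H^(-1/3), the labor demand is H(w) = (14/w)^(3).
At w = 2.8: H = 125. At w = 2: H = 343.
ΔH = 343 − 125 = 218.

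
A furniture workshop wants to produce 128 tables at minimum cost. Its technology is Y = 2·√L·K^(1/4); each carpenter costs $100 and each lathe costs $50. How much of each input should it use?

Cost minimization requires the marginal rate of technical substitution to equal the input-price ratio: MP_L/MP_K = w/r.
Here MP_L/MP_K = (1/2)·(K/L)/(1/4) = 2·(K/L). Setting this equal to 100/50 = 2 gives K = L.
Substituting into Y = 128: 2·L^(1/2)·(L)^(1/4) = 128.
Solving, L = 256 and K = 256.

L* = 256, K* = 256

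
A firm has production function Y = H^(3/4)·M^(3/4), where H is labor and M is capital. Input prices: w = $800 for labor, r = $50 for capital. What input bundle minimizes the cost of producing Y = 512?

Cost minimization requires the marginal rate of technical substitution to equal the input-price ratio: MP_H/MP_M = w/r.
Here MP_H/MP_M = (3/4)·(M/H)/(3/4) = (M/H). Setting this equal to 800/50 = 16 gives M = 16H.
Substituting into Y = 512: H^(3/4)·(16H)^(3/4) = 512.
Solving, H = 16 and M = 256.

H* = 16, M* = 256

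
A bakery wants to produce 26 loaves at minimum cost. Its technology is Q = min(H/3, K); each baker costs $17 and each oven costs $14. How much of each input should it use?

With a fixed-proportions technology, the cost-minimizing bundle uses no slack in either input: H/3 = K = Q.
So H = 3·26 = 78 and K = 26.

H* = 78, K* = 26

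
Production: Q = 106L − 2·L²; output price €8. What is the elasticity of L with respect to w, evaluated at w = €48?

From P·MP_L = w with MP_L = 106 − 4L, labor demand is L(w) = (106 − w/8)/4.
dL/dw = −1/(32) = -0.03125.
At w = 48, L = 25, so ε = (dL/dw)·(w/L) = (-0.03125)·(48/25) = -0.06.

ε = -0.06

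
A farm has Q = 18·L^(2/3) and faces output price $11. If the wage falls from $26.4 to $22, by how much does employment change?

ΔL = 91

From P·MP_L = w with MP_L = 12·L^(-1/3), the labor demand is L(w) = (132/w)^(3).
At w = 26.4: L = 125. At w = 22: L = 216.
ΔL = 216 − 125 = 91.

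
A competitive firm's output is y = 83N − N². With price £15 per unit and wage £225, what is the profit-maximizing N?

The marginal product of N is MP_N = 83 − 2N.
A price-taking firm hires until the value of the marginal product equals the wage: P·MP_N = w, so 15·(83 − 2N) = 225.
Then 83 − 2N = 15, giving N = 34.

N* = 34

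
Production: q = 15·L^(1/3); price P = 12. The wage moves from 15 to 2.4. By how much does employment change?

ΔL = 117

From P·MP_L = w with MP_L = 5·L^(-2/3), the labor demand is L(w) = (60/w)^(3/2).
At w = 15: L = 8. At w = 2.4: L = 125.
ΔL = 125 − 8 = 117.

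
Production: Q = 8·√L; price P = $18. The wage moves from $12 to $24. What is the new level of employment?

L* = 9

From P·MP_L = w with MP_L = 4·L^(-1/2), the labor demand is L(w) = (72/w)^(2).
At w = 12: L = 36. At w = 24: L = 9.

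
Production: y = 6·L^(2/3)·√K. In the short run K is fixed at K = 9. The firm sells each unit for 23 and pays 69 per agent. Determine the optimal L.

With K = 9, MP_L = (2/3)·6·L^(-1/3)·9^(1/2) = 12·L^(-1/3).
Profit maximization for a price taker requires P·MP_L = w: 23·12·L^(-1/3) = 69.
So L^(-1/3) = 0.25, which gives L = 64.

L* = 64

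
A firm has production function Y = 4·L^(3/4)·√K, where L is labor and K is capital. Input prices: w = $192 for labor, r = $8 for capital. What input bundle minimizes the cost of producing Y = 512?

L* = 16, K* = 256

Cost minimization requires the marginal rate of technical substitution to equal the input-price ratio: MP_L/MP_K = w/r.
Here MP_L/MP_K = (3/4)·(K/L)/(1/2) = 1.5·(K/L). Setting this equal to 192/8 = 24 gives K = 16L.
Substituting into Y = 512: 4·L^(3/4)·(16L)^(1/2) = 512.
Solving, L = 16 and K = 256.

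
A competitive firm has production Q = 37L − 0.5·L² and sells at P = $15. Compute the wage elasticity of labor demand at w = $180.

ε = -0.48

From P·MP_L = w with MP_L = 37 − L, labor demand is L(w) = 37 − w/15.
dL/dw = −1/(15) = -1/15.
At w = 180, L = 25, so ε = (dL/dw)·(w/L) = (-1/15)·(180/25) = -0.48.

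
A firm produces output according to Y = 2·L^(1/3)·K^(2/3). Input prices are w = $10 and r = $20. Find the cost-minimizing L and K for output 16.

Cost minimization requires the marginal rate of technical substitution to equal the input-price ratio: MP_L/MP_K = w/r.
Here MP_L/MP_K = (1/3)·(K/L)/(2/3) = 0.5·(K/L). Setting this equal to 10/20 = 0.5 gives K = L.
Substituting into Y = 16: 2·L^(1/3)·(L)^(2/3) = 16.
Solving, L = 8 and K = 8.

L* = 8, K* = 8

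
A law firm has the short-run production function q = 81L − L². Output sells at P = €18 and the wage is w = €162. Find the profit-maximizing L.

L* = 36

The marginal product of L is MP_L = 81 − 2L.
A price-taking firm hires until the value of the marginal product equals the wage: P·MP_L = w, so 18·(81 − 2L) = 162.
Then 81 − 2L = 9, giving L = 36.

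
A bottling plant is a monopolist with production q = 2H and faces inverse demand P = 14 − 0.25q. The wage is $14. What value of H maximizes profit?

Marginal revenue from the inverse demand is MR = 14 − 0.5q.
The marginal product is MP_H = 2.
A monopolist hires until marginal revenue product equals the wage: MR·MP_H = w.
(14 − H)·2 = 14, so H = 7.

H* = 7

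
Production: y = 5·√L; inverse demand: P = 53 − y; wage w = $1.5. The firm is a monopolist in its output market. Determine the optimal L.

Marginal revenue from the inverse demand is MR = 53 − 2y.
The marginal product is MP_L = 2.5·L^(-1/2).
A monopolist hires until marginal revenue product equals the wage: MR·MP_L = w.
At L, y = 5·√L. Substituting and solving: (53 − 10·√L)·2.5·L^(-1/2) = 1.5 gives L = 25.

L* = 25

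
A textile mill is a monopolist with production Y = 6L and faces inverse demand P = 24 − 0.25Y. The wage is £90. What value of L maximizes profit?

Marginal revenue from the inverse demand is MR = 24 − 0.5Y.
The marginal product is MP_L = 6.
A monopolist hires until marginal revenue product equals the wage: MR·MP_L = w.
(24 − 3L)·6 = 90, so L = 3.

L* = 3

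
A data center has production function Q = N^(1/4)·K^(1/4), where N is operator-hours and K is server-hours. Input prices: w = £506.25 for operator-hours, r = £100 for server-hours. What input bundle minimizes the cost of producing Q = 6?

Cost minimization requires the marginal rate of technical substitution to equal the input-price ratio: MP_N/MP_K = w/r.
Here MP_N/MP_K = (1/4)·(K/N)/(1/4) = (K/N). Setting this equal to 506.25/100 = 5.0625 gives K = 5.0625N.
Substituting into Q = 6: N^(1/4)·(5.0625N)^(1/4) = 6.
Solving, N = 16 and K = 81.

N* = 16, K* = 81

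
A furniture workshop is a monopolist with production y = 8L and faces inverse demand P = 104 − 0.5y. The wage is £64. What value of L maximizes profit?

L* = 12

Marginal revenue from the inverse demand is MR = 104 − y.
The marginal product is MP_L = 8.
A monopolist hires until marginal revenue product equals the wage: MR·MP_L = w.
(104 − 8L)·8 = 64, so L = 12.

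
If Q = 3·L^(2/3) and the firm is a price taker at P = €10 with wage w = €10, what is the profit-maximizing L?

MP_L = (2/3)·3·L^(-1/3) = 2·L^(-1/3).
Profit maximization for a price taker requires P·MP_L = w: 10·2·L^(-1/3) = 10.
So L^(-1/3) = 0.5, which gives L = 8.

L* = 8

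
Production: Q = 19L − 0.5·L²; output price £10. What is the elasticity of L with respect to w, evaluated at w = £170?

ε = -8.5

From P·MP_L = w with MP_L = 19 − L, labor demand is L(w) = 19 − w/10.
dL/dw = −1/(10) = -0.1.
At w = 170, L = 2, so ε = (dL/dw)·(w/L) = (-0.1)·(170/2) = -8.5.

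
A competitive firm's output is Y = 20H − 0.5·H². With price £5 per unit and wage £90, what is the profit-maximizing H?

The marginal product of H is MP_H = 20 − H.
A price-taking firm hires until the value of the marginal product equals the wage: P·MP_H = w, so 5·(20 − H) = 90.
Then 20 − H = 18, giving H = 2.

H* = 2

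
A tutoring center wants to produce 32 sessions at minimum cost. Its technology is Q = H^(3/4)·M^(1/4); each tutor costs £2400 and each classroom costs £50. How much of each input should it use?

Cost minimization requires the marginal rate of technical substitution to equal the input-price ratio: MP_H/MP_M = w/r.
Here MP_H/MP_M = (3/4)·(M/H)/(1/4) = 3·(M/H). Setting this equal to 2400/50 = 48 gives M = 16H.
Substituting into Q = 32: H^(3/4)·(16H)^(1/4) = 32.
Solving, H = 16 and M = 256.

H* = 16, M* = 256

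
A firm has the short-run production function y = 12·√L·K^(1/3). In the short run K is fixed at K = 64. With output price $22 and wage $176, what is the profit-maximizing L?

With K = 64, MP_L = (1/2)·12·L^(-1/2)·64^(1/3) = 24·L^(-1/2).
Profit maximization for a price taker requires P·MP_L = w: 22·24·L^(-1/2) = 176.
So L^(-1/2) = 1/3, which gives L = 9.

L* = 9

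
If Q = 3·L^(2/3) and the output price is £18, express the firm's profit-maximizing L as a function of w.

MP_L = (2/3)·3·L^(-1/3) = 2·L^(-1/3).
Setting P·MP_L = w: 36·L^(-1/3) = w.
Solving for L: L^(-1/3) = w/36, so L = (36/w)^(3).

L(w) = 46656/w³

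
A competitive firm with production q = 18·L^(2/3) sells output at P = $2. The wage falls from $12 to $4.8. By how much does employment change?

From P·MP_L = w with MP_L = 12·L^(-1/3), the labor demand is L(w) = (24/w)^(3).
At w = 12: L = 8. At w = 4.8: L = 125.
ΔL = 125 − 8 = 117.

ΔL = 117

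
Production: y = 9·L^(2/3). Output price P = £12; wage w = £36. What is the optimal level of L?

MP_L = (2/3)·9·L^(-1/3) = 6·L^(-1/3).
Profit maximization for a price taker requires P·MP_L = w: 12·6·L^(-1/3) = 36.
So L^(-1/3) = 0.5, which gives L = 8.

L* = 8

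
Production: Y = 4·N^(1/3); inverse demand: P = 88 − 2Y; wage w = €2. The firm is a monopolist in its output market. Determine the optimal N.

Marginal revenue from the inverse demand is MR = 88 − 4Y.
The marginal product is MP_N = (4/3)·N^(-2/3).
A monopolist hires until marginal revenue product equals the wage: MR·MP_N = w.
At N, Y = 4·N^(1/3). Substituting and solving: (88 − 16·N^(1/3))·(4/3)·N^(-2/3) = 2 gives N = 64.

N* = 64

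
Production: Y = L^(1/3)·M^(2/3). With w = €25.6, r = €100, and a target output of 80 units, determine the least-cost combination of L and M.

Cost minimization requires the marginal rate of technical substitution to equal the input-price ratio: MP_L/MP_M = w/r.
Here MP_L/MP_M = (1/3)·(M/L)/(2/3) = 0.5·(M/L). Setting this equal to 25.6/100 = 0.256 gives M = 0.512L.
Substituting into Y = 80: L^(1/3)·(0.512L)^(2/3) = 80.
Solving, L = 125 and M = 64.

L* = 125, M* = 64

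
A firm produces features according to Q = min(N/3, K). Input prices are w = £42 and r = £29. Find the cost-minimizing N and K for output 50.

N* = 150, K* = 50

With a fixed-proportions technology, the cost-minimizing bundle uses no slack in either input: N/3 = K = Q.
So N = 3·50 = 150 and K = 50.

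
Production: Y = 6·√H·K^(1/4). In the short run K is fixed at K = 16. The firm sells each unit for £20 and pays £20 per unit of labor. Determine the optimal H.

With K = 16, MP_H = (1/2)·6·H^(-1/2)·16^(1/4) = 6·H^(-1/2).
Profit maximization for a price taker requires P·MP_H = w: 20·6·H^(-1/2) = 20.
So H^(-1/2) = 1/6, which gives H = 36.

H* = 36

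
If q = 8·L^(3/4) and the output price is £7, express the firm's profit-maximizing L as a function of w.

MP_L = (3/4)·8·L^(-1/4) = 6·L^(-1/4).
Setting P·MP_L = w: 42·L^(-1/4) = w.
Solving for L: L^(-1/4) = w/42, so L = (42/w)^(4).

L(w) = 3111696/w^(4)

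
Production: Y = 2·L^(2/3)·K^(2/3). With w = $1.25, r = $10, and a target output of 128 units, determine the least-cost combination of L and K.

Cost minimization requires the marginal rate of technical substitution to equal the input-price ratio: MP_L/MP_K = w/r.
Here MP_L/MP_K = (2/3)·(K/L)/(2/3) = (K/L). Setting this equal to 1.25/10 = 0.125 gives K = 0.125L.
Substituting into Y = 128: 2·L^(2/3)·(0.125L)^(2/3) = 128.
Solving, L = 64 and K = 8.

L* = 64, K* = 8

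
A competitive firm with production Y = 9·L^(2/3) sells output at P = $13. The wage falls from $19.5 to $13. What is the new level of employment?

From P·MP_L = w with MP_L = 6·L^(-1/3), the labor demand is L(w) = (78/w)^(3).
At w = 19.5: L = 64. At w = 13: L = 216.

L* = 216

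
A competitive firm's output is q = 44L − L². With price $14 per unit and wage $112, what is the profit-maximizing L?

L* = 18

The marginal product of L is MP_L = 44 − 2L.
A price-taking firm hires until the value of the marginal product equals the wage: P·MP_L = w, so 14·(44 − 2L) = 112.
Then 44 − 2L = 8, giving L = 18.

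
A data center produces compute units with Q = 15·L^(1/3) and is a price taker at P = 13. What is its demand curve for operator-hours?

MP_L = (1/3)·15·L^(-2/3) = 5·L^(-2/3).
Setting P·MP_L = w: 65·L^(-2/3) = w.
Solving for L: L^(-2/3) = w/65, so L = (65/w)^(3/2).

L(w) = (65/w)^(3/2)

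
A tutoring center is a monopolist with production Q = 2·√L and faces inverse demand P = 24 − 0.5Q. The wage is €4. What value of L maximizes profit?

Marginal revenue from the inverse demand is MR = 24 − Q.
The marginal product is MP_L = L^(-1/2).
A monopolist hires until marginal revenue product equals the wage: MR·MP_L = w.
At L, Q = 2·√L. Substituting and solving: (24 − 2·√L)·L^(-1/2) = 4 gives L = 16.

L* = 16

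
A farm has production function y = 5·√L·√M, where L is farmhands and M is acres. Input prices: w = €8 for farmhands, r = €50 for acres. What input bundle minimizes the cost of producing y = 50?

L* = 25, M* = 4

Cost minimization requires the marginal rate of technical substitution to equal the input-price ratio: MP_L/MP_M = w/r.
Here MP_L/MP_M = (1/2)·(M/L)/(1/2) = (M/L). Setting this equal to 8/50 = 0.16 gives M = 0.16L.
Substituting into y = 50: 5·L^(1/2)·(0.16L)^(1/2) = 50.
Solving, L = 25 and M = 4.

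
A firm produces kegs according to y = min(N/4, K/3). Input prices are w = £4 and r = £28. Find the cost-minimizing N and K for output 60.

With a fixed-proportions technology, the cost-minimizing bundle uses no slack in either input: N/4 = K/3 = y.
So N = 4·60 = 240 and K = 3·60 = 180.

N* = 240, K* = 180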